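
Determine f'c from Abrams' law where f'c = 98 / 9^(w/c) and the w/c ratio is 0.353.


f'c = 98 / 9^0.353
= 98 / 2.172
= 45.12 MPa

45.12


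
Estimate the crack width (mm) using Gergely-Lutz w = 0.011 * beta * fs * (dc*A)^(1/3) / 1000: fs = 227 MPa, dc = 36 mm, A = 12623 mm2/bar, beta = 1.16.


w = 0.011 * beta * fs * (dc * A)^(1/3) / 1000
= 0.011 * 1.16 * 227 * (36 * 12623)^(1/3) / 1000
= 0.223 mm

0.223


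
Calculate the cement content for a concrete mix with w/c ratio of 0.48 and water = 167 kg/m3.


Cement = water / (w/c)
= 167 / 0.48
= 347.9 kg/m3

347.9


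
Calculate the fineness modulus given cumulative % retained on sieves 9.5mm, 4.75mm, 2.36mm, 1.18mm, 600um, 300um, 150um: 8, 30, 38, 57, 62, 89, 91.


FM = sum(cumulative % retained) / 100
= 375 / 100
= 3.75

3.75


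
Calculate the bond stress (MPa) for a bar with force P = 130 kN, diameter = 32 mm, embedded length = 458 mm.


u = P / (pi * db * ld)
= 130 * 1000 / (pi * 32 * 458)
= 2.823 MPa

2.823


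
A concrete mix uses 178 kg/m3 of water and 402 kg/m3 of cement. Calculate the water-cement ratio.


w/c = water / cement
w/c = 178 / 402 = 0.443

0.443


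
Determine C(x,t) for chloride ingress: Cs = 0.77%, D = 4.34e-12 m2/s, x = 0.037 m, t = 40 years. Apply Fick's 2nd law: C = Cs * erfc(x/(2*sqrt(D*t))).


t_seconds = 40 * 365.25 * 24 * 3600 = 1262304000.0 s
arg = 0.037 / (2 * sqrt(4.34e-12 * 1262304000.0))
= 0.2499
erfc(0.2499) = 0.7237
C = 0.77 * 0.7237 = 0.5573%

0.5573


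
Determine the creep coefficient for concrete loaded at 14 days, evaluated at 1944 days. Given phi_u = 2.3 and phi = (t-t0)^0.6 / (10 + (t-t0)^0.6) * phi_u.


dt = 1944 - 14 = 1930
phi = 1930^0.6 / (10 + 1930^0.6) * 2.3
= 2.078

2.078


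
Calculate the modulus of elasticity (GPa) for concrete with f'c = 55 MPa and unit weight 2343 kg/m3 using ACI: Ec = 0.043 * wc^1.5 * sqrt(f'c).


Ec = 0.043 * 2343^1.5 * sqrt(55) / 1000
= 36.17 GPa

36.17


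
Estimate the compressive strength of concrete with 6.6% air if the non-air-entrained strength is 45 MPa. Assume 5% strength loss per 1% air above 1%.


Strength loss = (6.6 - 1) * 5 = 28.0%
f'c = 45 * (1 - 28.0/100)
= 32.4 MPa

32.4


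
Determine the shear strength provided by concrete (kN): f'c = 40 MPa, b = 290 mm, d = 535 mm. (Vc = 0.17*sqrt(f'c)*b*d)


Vc = 0.17 * sqrt(40) * 290 * 535 / 1000
= 166.81 kN

166.81


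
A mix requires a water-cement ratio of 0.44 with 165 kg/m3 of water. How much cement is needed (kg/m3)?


Cement = water / (w/c)
= 165 / 0.44
= 375.0 kg/m3

375.0


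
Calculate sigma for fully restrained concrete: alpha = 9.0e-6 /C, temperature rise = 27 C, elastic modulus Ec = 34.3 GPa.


sigma = alpha * dT * Ec
= 9.0e-6 * 27 * 34.3 * 1000
= 8.335 MPa

8.335


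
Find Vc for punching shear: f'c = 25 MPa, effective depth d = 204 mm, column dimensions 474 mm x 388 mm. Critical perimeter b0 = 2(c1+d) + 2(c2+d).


b0 = 2*(474 + 204) + 2*(388 + 204) = 2540 mm
Vc = 0.33 * sqrt(25) * 2540 * 204 / 1000
= 854.96 kN

854.96


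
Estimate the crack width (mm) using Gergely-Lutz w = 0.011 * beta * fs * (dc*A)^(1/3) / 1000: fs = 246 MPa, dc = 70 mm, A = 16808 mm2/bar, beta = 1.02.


w = 0.011 * beta * fs * (dc * A)^(1/3) / 1000
= 0.011 * 1.02 * 246 * (70 * 16808)^(1/3) / 1000
= 0.291 mm

0.291


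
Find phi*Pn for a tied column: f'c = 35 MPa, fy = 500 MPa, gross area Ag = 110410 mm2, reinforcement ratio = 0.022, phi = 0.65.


Ast = rho * Ag = 0.022 * 110410 = 2429.02 mm2
phi*Pn = 0.65 * 0.80 * (0.85 * 35 * (110410 - 2429.02) + 500 * 2429.02) / 1000
= 2302.01 kN

2302.01


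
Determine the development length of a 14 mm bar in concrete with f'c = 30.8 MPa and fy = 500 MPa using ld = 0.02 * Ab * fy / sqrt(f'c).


Ab = pi * 14^2 / 4 = 153.938 mm2
ld = 0.02 * 153.938 * 500 / sqrt(30.8)
= 277.4 mm

277.4


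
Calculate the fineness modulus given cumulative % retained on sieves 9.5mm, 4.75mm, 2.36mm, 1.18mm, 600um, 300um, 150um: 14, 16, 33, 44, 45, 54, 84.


FM = sum(cumulative % retained) / 100
= 290 / 100
= 2.9

2.9


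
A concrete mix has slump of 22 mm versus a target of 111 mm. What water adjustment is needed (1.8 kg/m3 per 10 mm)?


Difference = 111 - 22 = 89 mm
Water adjustment = 89 * 1.8 / 10 = 16.0 kg/m3

16.0


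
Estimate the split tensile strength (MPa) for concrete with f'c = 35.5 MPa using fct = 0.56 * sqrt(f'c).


fct = 0.56 * sqrt(35.5)
= 0.56 * 5.958
= 3.337 MPa

3.337


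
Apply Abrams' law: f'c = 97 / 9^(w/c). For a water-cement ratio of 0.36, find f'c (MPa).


f'c = 97 / 9^0.36
= 97 / 2.206
= 43.98 MPa

43.98


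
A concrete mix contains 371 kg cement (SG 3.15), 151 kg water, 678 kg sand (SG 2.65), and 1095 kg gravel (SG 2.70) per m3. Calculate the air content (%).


Vol cement = 371 / (3.15 * 1000) = 0.117778 m3
Vol water = 151 / 1000 = 0.151 m3
Vol sand = 678 / (2.65 * 1000) = 0.255849 m3
Vol gravel = 1095 / (2.70 * 1000) = 0.405556 m3
Total solid + water volume = 0.930182 m3
Air = (1 - 0.930182) * 100 = 6.98%

6.98


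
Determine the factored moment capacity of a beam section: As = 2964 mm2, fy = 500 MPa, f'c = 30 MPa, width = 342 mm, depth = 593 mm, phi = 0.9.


a = As * fy / (0.85 * f'c * b)
= 2964 * 500 / (0.85 * 30 * 342)
= 169.9346 mm
Mn = As * fy * (d - a/2) / 10^6
= 752.9044 kN-m
phi*Mn = 0.9 * 752.9044 = 677.61 kN-m

677.61


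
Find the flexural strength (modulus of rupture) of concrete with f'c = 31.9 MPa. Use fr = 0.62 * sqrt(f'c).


fr = 0.62 * sqrt(31.9)
= 3.502 MPa

3.502


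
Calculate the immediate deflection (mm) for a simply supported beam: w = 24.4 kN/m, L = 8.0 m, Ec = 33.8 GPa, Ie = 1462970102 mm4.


Convert: L = 8.0 m = 8000 mm, Ec = 33.8 GPa = 33800 MPa
delta = 5 * 24.4 * 8000^4 / (384 * 33800 * 1462970102)
= 26.32 mm

26.32


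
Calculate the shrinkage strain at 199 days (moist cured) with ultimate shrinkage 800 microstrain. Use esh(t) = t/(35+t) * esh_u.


esh(199) = 199 / (35 + 199) * 800
= 199 / 234 * 800
= 680.3 microstrain

680.3


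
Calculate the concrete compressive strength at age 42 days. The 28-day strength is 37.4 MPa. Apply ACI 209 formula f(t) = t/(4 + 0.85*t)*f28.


f(42) = 42 / (4 + 0.85 * 42) * 37.4
= 42 / 39.7 * 37.4
= 39.57 MPa

39.57


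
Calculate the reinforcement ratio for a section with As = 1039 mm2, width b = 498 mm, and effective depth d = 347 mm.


rho = As / (b * d)
= 1039 / (498 * 347)
= 0.006

0.006


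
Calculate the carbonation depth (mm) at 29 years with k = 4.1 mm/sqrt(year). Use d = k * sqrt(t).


depth = k * sqrt(t)
= 4.1 * sqrt(29)
= 22.08 mm

22.08


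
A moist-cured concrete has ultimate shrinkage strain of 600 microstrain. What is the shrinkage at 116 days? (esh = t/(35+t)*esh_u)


esh(116) = 116 / (35 + 116) * 600
= 116 / 151 * 600
= 460.9 microstrain

460.9


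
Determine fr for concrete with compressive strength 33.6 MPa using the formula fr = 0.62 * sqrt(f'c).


fr = 0.62 * sqrt(33.6)
= 3.594 MPa

3.594


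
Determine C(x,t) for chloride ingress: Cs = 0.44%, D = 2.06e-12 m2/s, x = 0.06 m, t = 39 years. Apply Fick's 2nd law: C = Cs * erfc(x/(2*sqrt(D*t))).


t_seconds = 39 * 365.25 * 24 * 3600 = 1230746400.0 s
arg = 0.06 / (2 * sqrt(2.06e-12 * 1230746400.0))
= 0.5958
erfc(0.5958) = 0.3995
C = 0.44 * 0.3995 = 0.1758%

0.1758


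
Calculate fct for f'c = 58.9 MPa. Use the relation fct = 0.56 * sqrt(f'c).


fct = 0.56 * sqrt(58.9)
= 0.56 * 7.675
= 4.298 MPa

4.298


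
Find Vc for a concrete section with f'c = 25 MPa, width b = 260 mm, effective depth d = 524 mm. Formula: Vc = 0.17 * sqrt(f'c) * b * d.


Vc = 0.17 * sqrt(25) * 260 * 524 / 1000
= 115.8 kN

115.8


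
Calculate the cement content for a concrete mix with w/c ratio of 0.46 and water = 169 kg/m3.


Cement = water / (w/c)
= 169 / 0.46
= 367.4 kg/m3

367.4


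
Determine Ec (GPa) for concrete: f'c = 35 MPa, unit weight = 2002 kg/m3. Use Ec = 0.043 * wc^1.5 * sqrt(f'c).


Ec = 0.043 * 2002^1.5 * sqrt(35) / 1000
= 22.79 GPa

22.79


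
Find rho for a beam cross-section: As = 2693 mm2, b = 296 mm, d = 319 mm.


rho = As / (b * d)
= 2693 / (296 * 319)
= 0.0285

0.0285


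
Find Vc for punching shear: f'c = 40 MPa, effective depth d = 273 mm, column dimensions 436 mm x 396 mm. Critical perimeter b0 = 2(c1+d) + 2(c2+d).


b0 = 2*(436 + 273) + 2*(396 + 273) = 2756 mm
Vc = 0.33 * sqrt(40) * 2756 * 273 / 1000
= 1570.31 kN

1570.31


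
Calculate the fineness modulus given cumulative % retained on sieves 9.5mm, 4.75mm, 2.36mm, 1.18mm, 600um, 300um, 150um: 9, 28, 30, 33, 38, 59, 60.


FM = sum(cumulative % retained) / 100
= 257 / 100
= 2.57

2.57


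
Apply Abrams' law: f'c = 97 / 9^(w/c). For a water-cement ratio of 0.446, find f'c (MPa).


f'c = 97 / 9^0.446
= 97 / 2.664
= 36.41 MPa

36.41


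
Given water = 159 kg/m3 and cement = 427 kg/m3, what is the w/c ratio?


w/c = water / cement
w/c = 159 / 427 = 0.372

0.372


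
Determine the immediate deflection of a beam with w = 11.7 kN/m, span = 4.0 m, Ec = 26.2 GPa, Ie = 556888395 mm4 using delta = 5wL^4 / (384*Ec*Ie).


Convert: L = 4.0 m = 4000 mm, Ec = 26.2 GPa = 26200 MPa
delta = 5 * 11.7 * 4000^4 / (384 * 26200 * 556888395)
= 2.67 mm

2.67


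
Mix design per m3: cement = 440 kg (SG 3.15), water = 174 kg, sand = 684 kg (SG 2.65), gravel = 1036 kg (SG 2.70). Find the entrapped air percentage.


Vol cement = 440 / (3.15 * 1000) = 0.139683 m3
Vol water = 174 / 1000 = 0.174 m3
Vol sand = 684 / (2.65 * 1000) = 0.258113 m3
Vol gravel = 1036 / (2.70 * 1000) = 0.383704 m3
Total solid + water volume = 0.955499 m3
Air = (1 - 0.955499) * 100 = 4.45%

4.45


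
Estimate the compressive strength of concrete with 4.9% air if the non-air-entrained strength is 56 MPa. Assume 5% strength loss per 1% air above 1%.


Strength loss = (4.9 - 1) * 5 = 19.5%
f'c = 56 * (1 - 19.5/100)
= 45.08 MPa

45.08


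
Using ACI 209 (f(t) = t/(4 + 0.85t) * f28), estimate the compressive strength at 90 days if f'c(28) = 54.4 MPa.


f(90) = 90 / (4 + 0.85 * 90) * 54.4
= 90 / 80.5 * 54.4
= 60.82 MPa

60.82


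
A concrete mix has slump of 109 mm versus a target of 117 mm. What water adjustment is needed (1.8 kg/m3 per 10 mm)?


Difference = 117 - 109 = 8 mm
Water adjustment = 8 * 1.8 / 10 = 1.4 kg/m3

1.4


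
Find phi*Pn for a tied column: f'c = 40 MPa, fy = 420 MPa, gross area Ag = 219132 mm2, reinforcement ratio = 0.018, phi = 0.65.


Ast = rho * Ag = 0.018 * 219132 = 3944.376 mm2
phi*Pn = 0.65 * 0.80 * (0.85 * 40 * (219132 - 3944.376) + 420 * 3944.376) / 1000
= 4665.97 kN

4665.97


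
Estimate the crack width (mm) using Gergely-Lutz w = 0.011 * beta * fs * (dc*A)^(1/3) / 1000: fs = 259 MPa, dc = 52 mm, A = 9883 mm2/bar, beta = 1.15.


w = 0.011 * beta * fs * (dc * A)^(1/3) / 1000
= 0.011 * 1.15 * 259 * (52 * 9883)^(1/3) / 1000
= 0.262 mm

0.262


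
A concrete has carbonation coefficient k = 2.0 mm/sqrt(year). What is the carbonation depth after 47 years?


depth = k * sqrt(t)
= 2.0 * sqrt(47)
= 13.71 mm

13.71


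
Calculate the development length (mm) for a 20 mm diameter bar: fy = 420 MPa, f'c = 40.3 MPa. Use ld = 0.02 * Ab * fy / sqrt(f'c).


Ab = pi * 20^2 / 4 = 314.159 mm2
ld = 0.02 * 314.159 * 420 / sqrt(40.3)
= 415.7 mm

415.7


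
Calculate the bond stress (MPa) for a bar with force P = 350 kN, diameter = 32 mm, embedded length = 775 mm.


u = P / (pi * db * ld)
= 350 * 1000 / (pi * 32 * 775)
= 4.492 MPa

4.492


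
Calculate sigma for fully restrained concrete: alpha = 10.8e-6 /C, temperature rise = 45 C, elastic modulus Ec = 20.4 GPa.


sigma = alpha * dT * Ec
= 10.8e-6 * 45 * 20.4 * 1000
= 9.914 MPa

9.914


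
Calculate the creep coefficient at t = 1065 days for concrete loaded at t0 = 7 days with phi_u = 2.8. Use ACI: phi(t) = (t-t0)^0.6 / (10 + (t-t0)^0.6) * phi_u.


dt = 1065 - 7 = 1058
phi = 1058^0.6 / (10 + 1058^0.6) * 2.8
= 2.428

2.428


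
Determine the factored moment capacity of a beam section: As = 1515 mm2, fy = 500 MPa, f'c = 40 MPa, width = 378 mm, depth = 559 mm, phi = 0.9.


a = As * fy / (0.85 * f'c * b)
= 1515 * 500 / (0.85 * 40 * 378)
= 58.9402 mm
Mn = As * fy * (d - a/2) / 10^6
= 401.1189 kN-m
phi*Mn = 0.9 * 401.1189 = 361.01 kN-m

361.01


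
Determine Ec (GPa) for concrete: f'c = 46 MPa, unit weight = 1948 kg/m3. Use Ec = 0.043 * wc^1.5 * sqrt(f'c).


Ec = 0.043 * 1948^1.5 * sqrt(46) / 1000
= 25.07 GPa

25.07


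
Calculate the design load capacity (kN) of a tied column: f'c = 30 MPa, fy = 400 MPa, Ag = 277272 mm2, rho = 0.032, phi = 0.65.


Ast = rho * Ag = 0.032 * 277272 = 8872.704 mm2
phi*Pn = 0.65 * 0.80 * (0.85 * 30 * (277272 - 8872.704) + 400 * 8872.704) / 1000
= 5404.5 kN

5404.5


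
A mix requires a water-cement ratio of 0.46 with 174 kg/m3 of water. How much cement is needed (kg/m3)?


Cement = water / (w/c)
= 174 / 0.46
= 378.3 kg/m3

378.3


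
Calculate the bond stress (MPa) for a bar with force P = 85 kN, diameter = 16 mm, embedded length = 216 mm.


u = P / (pi * db * ld)
= 85 * 1000 / (pi * 16 * 216)
= 7.829 MPa

7.829


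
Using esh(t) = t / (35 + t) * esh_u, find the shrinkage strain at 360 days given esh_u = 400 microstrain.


esh(360) = 360 / (35 + 360) * 400
= 360 / 395 * 400
= 364.6 microstrain

364.6


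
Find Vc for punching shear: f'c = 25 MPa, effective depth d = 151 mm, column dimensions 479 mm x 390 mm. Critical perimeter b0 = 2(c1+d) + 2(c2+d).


b0 = 2*(479 + 151) + 2*(390 + 151) = 2342 mm
Vc = 0.33 * sqrt(25) * 2342 * 151 / 1000
= 583.51 kN

583.51


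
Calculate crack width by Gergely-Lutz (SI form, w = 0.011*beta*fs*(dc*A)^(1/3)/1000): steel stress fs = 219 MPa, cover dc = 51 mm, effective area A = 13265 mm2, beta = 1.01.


w = 0.011 * beta * fs * (dc * A)^(1/3) / 1000
= 0.011 * 1.01 * 219 * (51 * 13265)^(1/3) / 1000
= 0.214 mm

0.214


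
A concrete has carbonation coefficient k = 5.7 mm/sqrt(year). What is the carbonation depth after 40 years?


depth = k * sqrt(t)
= 5.7 * sqrt(40)
= 36.05 mm

36.05


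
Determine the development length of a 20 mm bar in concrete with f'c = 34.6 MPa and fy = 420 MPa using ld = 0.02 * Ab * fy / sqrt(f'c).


Ab = pi * 20^2 / 4 = 314.159 mm2
ld = 0.02 * 314.159 * 420 / sqrt(34.6)
= 448.6 mm

448.6


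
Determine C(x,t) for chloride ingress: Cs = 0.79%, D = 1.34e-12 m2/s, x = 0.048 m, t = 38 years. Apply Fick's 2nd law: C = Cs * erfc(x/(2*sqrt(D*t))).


t_seconds = 38 * 365.25 * 24 * 3600 = 1199188800.0 s
arg = 0.048 / (2 * sqrt(1.34e-12 * 1199188800.0))
= 0.5987
erfc(0.5987) = 0.3972
C = 0.79 * 0.3972 = 0.3138%

0.3138


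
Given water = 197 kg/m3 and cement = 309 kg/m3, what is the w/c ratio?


w/c = water / cement
w/c = 197 / 309 = 0.638

0.638


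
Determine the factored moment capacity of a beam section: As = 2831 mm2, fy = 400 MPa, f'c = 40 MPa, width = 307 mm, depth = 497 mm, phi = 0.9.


a = As * fy / (0.85 * f'c * b)
= 2831 * 400 / (0.85 * 40 * 307)
= 108.4882 mm
Mn = As * fy * (d - a/2) / 10^6
= 501.3768 kN-m
phi*Mn = 0.9 * 501.3768 = 451.24 kN-m

451.24


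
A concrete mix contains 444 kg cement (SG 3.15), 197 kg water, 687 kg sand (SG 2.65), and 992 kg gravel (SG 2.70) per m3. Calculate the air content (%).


Vol cement = 444 / (3.15 * 1000) = 0.140952 m3
Vol water = 197 / 1000 = 0.197 m3
Vol sand = 687 / (2.65 * 1000) = 0.259245 m3
Vol gravel = 992 / (2.70 * 1000) = 0.367407 m3
Total solid + water volume = 0.964605 m3
Air = (1 - 0.964605) * 100 = 3.54%

3.54


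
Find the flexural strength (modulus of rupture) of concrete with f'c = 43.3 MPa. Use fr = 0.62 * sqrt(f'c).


fr = 0.62 * sqrt(43.3)
= 4.08 MPa

4.08


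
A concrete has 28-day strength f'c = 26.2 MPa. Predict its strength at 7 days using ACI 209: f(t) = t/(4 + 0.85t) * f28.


f(7) = 7 / (4 + 0.85 * 7) * 26.2
= 7 / 9.95 * 26.2
= 18.43 MPa

18.43


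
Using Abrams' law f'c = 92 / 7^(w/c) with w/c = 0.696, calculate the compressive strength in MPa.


f'c = 92 / 7^0.696
= 92 / 3.874
= 23.75 MPa

23.75


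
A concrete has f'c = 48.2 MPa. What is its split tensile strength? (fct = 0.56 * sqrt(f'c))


fct = 0.56 * sqrt(48.2)
= 0.56 * 6.943
= 3.888 MPa

3.888


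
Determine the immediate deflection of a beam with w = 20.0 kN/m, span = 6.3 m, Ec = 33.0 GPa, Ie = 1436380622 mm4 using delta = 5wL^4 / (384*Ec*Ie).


Convert: L = 6.3 m = 6300 mm, Ec = 33.0 GPa = 33000 MPa
delta = 5 * 20.0 * 6300^4 / (384 * 33000 * 1436380622)
= 8.65 mm

8.65


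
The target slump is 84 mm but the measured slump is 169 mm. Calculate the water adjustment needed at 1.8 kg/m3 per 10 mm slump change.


Difference = 84 - 169 = -85 mm
Water adjustment = -85 * 1.8 / 10 = -15.3 kg/m3

-15.3


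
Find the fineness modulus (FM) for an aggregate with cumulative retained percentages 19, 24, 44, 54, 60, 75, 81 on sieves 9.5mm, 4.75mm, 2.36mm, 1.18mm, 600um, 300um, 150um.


FM = sum(cumulative % retained) / 100
= 357 / 100
= 3.57

3.57


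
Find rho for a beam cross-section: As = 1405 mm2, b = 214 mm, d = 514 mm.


rho = As / (b * d)
= 1405 / (214 * 514)
= 0.0128

0.0128


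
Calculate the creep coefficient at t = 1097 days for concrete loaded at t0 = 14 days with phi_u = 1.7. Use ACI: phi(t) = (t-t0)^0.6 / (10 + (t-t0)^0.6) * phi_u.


dt = 1097 - 14 = 1083
phi = 1083^0.6 / (10 + 1083^0.6) * 1.7
= 1.477

1.477


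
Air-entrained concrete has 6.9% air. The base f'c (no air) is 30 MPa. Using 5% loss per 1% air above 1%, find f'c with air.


Strength loss = (6.9 - 1) * 5 = 29.5%
f'c = 30 * (1 - 29.5/100)
= 21.15 MPa

21.15


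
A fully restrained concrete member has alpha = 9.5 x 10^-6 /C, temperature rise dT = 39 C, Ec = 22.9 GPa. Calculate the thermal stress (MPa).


sigma = alpha * dT * Ec
= 9.5e-6 * 39 * 22.9 * 1000
= 8.484 MPa

8.484


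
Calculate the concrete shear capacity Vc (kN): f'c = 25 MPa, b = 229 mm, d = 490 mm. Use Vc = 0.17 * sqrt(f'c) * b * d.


Vc = 0.17 * sqrt(25) * 229 * 490 / 1000
= 95.38 kN

95.38


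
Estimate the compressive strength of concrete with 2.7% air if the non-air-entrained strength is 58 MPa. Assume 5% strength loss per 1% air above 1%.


Strength loss = (2.7 - 1) * 5 = 8.5%
f'c = 58 * (1 - 8.5/100)
= 53.07 MPa

53.07


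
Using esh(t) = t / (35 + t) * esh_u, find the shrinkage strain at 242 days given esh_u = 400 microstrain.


esh(242) = 242 / (35 + 242) * 400
= 242 / 277 * 400
= 349.5 microstrain

349.5


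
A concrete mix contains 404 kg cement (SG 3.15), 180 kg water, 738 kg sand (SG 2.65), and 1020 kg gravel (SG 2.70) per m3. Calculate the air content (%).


Vol cement = 404 / (3.15 * 1000) = 0.128254 m3
Vol water = 180 / 1000 = 0.18 m3
Vol sand = 738 / (2.65 * 1000) = 0.278491 m3
Vol gravel = 1020 / (2.70 * 1000) = 0.377778 m3
Total solid + water volume = 0.964522 m3
Air = (1 - 0.964522) * 100 = 3.55%

3.55


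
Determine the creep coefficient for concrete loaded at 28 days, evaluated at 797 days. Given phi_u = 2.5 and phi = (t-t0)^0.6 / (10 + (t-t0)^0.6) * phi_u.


dt = 797 - 28 = 769
phi = 769^0.6 / (10 + 769^0.6) * 2.5
= 2.109

2.109


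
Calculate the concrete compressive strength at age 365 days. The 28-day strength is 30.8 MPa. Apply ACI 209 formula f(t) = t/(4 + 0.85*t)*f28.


f(365) = 365 / (4 + 0.85 * 365) * 30.8
= 365 / 314.25 * 30.8
= 35.77 MPa

35.77


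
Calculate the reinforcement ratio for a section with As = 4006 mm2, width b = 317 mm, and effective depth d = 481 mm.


rho = As / (b * d)
= 4006 / (317 * 481)
= 0.0263

0.0263


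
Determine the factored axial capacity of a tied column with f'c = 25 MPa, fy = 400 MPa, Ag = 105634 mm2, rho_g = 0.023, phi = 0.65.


Ast = rho * Ag = 0.023 * 105634 = 2429.582 mm2
phi*Pn = 0.65 * 0.80 * (0.85 * 25 * (105634 - 2429.582) + 400 * 2429.582) / 1000
= 1645.76 kN

1645.76


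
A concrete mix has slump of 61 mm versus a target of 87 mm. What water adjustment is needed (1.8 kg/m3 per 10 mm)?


Difference = 87 - 61 = 26 mm
Water adjustment = 26 * 1.8 / 10 = 4.7 kg/m3

4.7


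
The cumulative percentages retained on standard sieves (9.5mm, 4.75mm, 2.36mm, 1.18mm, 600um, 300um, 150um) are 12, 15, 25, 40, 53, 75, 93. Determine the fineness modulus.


FM = sum(cumulative % retained) / 100
= 313 / 100
= 3.13

3.13


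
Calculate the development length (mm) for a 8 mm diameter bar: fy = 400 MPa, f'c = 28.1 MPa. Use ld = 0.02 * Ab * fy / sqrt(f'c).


Ab = pi * 8^2 / 4 = 50.265 mm2
ld = 0.02 * 50.265 * 400 / sqrt(28.1)
= 75.9 mm

75.9


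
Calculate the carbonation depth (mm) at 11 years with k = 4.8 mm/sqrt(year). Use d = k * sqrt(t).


depth = k * sqrt(t)
= 4.8 * sqrt(11)
= 15.92 mm

15.92


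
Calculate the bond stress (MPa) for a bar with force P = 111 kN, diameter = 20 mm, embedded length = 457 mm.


u = P / (pi * db * ld)
= 111 * 1000 / (pi * 20 * 457)
= 3.866 MPa

3.866


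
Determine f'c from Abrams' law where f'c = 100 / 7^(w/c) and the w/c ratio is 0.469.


f'c = 100 / 7^0.469
= 100 / 2.491
= 40.15 MPa

40.15


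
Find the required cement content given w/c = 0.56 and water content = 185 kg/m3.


Cement = water / (w/c)
= 185 / 0.56
= 330.4 kg/m3

330.4


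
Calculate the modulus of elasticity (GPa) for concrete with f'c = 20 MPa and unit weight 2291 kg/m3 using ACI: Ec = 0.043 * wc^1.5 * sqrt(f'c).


Ec = 0.043 * 2291^1.5 * sqrt(20) / 1000
= 21.09 GPa

21.09


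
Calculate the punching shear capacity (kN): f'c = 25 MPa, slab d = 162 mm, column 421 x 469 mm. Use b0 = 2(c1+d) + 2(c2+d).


b0 = 2*(421 + 162) + 2*(469 + 162) = 2428 mm
Vc = 0.33 * sqrt(25) * 2428 * 162 / 1000
= 649.0 kN

649.0


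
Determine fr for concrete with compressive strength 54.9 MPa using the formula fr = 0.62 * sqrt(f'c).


fr = 0.62 * sqrt(54.9)
= 4.594 MPa

4.594


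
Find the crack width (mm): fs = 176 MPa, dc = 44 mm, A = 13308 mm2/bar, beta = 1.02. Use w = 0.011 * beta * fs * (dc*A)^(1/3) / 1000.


w = 0.011 * beta * fs * (dc * A)^(1/3) / 1000
= 0.011 * 1.02 * 176 * (44 * 13308)^(1/3) / 1000
= 0.165 mm

0.165


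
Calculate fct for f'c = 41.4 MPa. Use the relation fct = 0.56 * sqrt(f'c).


fct = 0.56 * sqrt(41.4)
= 0.56 * 6.434
= 3.603 MPa

3.603


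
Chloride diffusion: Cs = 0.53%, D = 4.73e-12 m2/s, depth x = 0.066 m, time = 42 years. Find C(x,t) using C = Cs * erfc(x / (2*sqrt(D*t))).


t_seconds = 42 * 365.25 * 24 * 3600 = 1325419200.0 s
arg = 0.066 / (2 * sqrt(4.73e-12 * 1325419200.0))
= 0.4168
erfc(0.4168) = 0.5556
C = 0.53 * 0.5556 = 0.2945%

0.2945


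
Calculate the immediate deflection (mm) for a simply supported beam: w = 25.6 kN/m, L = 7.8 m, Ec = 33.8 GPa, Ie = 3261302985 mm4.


Convert: L = 7.8 m = 7800 mm, Ec = 33.8 GPa = 33800 MPa
delta = 5 * 25.6 * 7800^4 / (384 * 33800 * 3261302985)
= 11.19 mm

11.19


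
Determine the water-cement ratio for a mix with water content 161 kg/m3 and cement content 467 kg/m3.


w/c = water / cement
w/c = 161 / 467 = 0.345

0.345


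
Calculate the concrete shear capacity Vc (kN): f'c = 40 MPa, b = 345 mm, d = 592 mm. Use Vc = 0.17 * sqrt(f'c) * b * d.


Vc = 0.17 * sqrt(40) * 345 * 592 / 1000
= 219.59 kN

219.59


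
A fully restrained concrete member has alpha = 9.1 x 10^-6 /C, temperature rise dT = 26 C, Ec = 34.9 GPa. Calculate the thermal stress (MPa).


sigma = alpha * dT * Ec
= 9.1e-6 * 26 * 34.9 * 1000
= 8.257 MPa

8.257


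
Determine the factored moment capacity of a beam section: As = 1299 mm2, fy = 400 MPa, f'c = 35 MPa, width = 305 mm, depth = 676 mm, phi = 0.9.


a = As * fy / (0.85 * f'c * b)
= 1299 * 400 / (0.85 * 35 * 305)
= 57.2641 mm
Mn = As * fy * (d - a/2) / 10^6
= 336.3724 kN-m
phi*Mn = 0.9 * 336.3724 = 302.74 kN-m

302.74


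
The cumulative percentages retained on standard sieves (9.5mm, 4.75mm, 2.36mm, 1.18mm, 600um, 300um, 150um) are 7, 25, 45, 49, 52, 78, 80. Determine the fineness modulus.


FM = sum(cumulative % retained) / 100
= 336 / 100
= 3.36

3.36


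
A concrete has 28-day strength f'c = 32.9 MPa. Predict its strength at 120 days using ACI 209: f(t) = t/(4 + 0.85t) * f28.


f(120) = 120 / (4 + 0.85 * 120) * 32.9
= 120 / 106.0 * 32.9
= 37.25 MPa

37.25


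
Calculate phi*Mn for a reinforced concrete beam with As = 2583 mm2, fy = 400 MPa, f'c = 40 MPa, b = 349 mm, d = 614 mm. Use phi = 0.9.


a = As * fy / (0.85 * f'c * b)
= 2583 * 400 / (0.85 * 40 * 349)
= 87.0723 mm
Mn = As * fy * (d - a/2) / 10^6
= 589.4032 kN-m
phi*Mn = 0.9 * 589.4032 = 530.46 kN-m

530.46


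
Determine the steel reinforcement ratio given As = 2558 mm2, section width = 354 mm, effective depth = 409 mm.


rho = As / (b * d)
= 2558 / (354 * 409)
= 0.0177

0.0177


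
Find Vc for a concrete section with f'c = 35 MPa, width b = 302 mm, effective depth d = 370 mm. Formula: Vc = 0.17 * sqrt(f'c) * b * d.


Vc = 0.17 * sqrt(35) * 302 * 370 / 1000
= 112.38 kN

112.38


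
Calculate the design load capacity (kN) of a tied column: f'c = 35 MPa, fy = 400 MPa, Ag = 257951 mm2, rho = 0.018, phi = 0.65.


Ast = rho * Ag = 0.018 * 257951 = 4643.118 mm2
phi*Pn = 0.65 * 0.80 * (0.85 * 35 * (257951 - 4643.118) + 400 * 4643.118) / 1000
= 4884.44 kN

4884.44


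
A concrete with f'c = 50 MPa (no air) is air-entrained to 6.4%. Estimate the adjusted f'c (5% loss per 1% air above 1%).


Strength loss = (6.4 - 1) * 5 = 27.0%
f'c = 50 * (1 - 27.0/100)
= 36.5 MPa

36.5


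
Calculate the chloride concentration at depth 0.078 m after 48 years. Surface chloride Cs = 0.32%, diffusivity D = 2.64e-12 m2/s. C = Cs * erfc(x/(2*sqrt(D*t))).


t_seconds = 48 * 365.25 * 24 * 3600 = 1514764800.0 s
arg = 0.078 / (2 * sqrt(2.64e-12 * 1514764800.0))
= 0.6167
erfc(0.6167) = 0.3831
C = 0.32 * 0.3831 = 0.1226%

0.1226


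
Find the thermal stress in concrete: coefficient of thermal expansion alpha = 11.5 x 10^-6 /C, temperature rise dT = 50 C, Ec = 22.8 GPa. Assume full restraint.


sigma = alpha * dT * Ec
= 11.5e-6 * 50 * 22.8 * 1000
= 13.11 MPa

13.11


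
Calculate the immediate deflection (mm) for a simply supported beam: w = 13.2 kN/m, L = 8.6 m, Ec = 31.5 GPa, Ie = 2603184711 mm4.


Convert: L = 8.6 m = 8600 mm, Ec = 31.5 GPa = 31500 MPa
delta = 5 * 13.2 * 8600^4 / (384 * 31500 * 2603184711)
= 11.47 mm

11.47


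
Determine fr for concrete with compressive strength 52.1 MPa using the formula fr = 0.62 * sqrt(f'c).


fr = 0.62 * sqrt(52.1)
= 4.475 MPa

4.475


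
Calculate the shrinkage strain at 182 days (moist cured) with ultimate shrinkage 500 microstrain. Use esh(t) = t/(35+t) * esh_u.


esh(182) = 182 / (35 + 182) * 500
= 182 / 217 * 500
= 419.4 microstrain

419.4


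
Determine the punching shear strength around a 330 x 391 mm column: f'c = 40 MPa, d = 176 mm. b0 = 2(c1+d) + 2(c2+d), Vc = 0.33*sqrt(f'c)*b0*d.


b0 = 2*(330 + 176) + 2*(391 + 176) = 2146 mm
Vc = 0.33 * sqrt(40) * 2146 * 176 / 1000
= 788.29 kN

788.29


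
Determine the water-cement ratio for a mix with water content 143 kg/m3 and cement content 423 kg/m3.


w/c = water / cement
w/c = 143 / 423 = 0.338

0.338


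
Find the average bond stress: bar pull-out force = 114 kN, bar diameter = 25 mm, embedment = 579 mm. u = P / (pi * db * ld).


u = P / (pi * db * ld)
= 114 * 1000 / (pi * 25 * 579)
= 2.507 MPa

2.507


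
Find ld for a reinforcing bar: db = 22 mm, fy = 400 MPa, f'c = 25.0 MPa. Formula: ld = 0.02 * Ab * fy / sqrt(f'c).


Ab = pi * 22^2 / 4 = 380.133 mm2
ld = 0.02 * 380.133 * 400 / sqrt(25.0)
= 608.2 mm

608.2


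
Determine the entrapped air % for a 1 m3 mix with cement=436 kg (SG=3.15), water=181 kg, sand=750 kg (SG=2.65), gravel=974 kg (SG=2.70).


Vol cement = 436 / (3.15 * 1000) = 0.138413 m3
Vol water = 181 / 1000 = 0.181 m3
Vol sand = 750 / (2.65 * 1000) = 0.283019 m3
Vol gravel = 974 / (2.70 * 1000) = 0.360741 m3
Total solid + water volume = 0.963172 m3
Air = (1 - 0.963172) * 100 = 3.68%

3.68


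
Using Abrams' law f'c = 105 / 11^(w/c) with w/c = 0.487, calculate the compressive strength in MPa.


f'c = 105 / 11^0.487
= 105 / 3.215
= 32.66 MPa

32.66


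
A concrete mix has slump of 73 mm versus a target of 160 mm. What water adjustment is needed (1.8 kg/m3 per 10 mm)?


Difference = 160 - 73 = 87 mm
Water adjustment = 87 * 1.8 / 10 = 15.7 kg/m3

15.7


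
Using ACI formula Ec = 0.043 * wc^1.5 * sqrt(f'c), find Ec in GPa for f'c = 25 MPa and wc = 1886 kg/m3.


Ec = 0.043 * 1886^1.5 * sqrt(25) / 1000
= 17.61 GPa

17.61


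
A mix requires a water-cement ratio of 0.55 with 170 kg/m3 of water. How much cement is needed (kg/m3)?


Cement = water / (w/c)
= 170 / 0.55
= 309.1 kg/m3

309.1


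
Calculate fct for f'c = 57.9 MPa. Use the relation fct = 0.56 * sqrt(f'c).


fct = 0.56 * sqrt(57.9)
= 0.56 * 7.609
= 4.261 MPa

4.261


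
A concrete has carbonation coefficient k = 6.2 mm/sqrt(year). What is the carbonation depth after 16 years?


depth = k * sqrt(t)
= 6.2 * sqrt(16)
= 24.8 mm

24.8


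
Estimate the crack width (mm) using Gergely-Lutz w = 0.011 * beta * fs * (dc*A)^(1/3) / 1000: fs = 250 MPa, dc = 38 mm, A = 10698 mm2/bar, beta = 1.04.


w = 0.011 * beta * fs * (dc * A)^(1/3) / 1000
= 0.011 * 1.04 * 250 * (38 * 10698)^(1/3) / 1000
= 0.212 mm

0.212


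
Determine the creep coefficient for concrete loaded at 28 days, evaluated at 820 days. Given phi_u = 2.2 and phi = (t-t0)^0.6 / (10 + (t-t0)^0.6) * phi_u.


dt = 820 - 28 = 792
phi = 792^0.6 / (10 + 792^0.6) * 2.2
= 1.861

1.861


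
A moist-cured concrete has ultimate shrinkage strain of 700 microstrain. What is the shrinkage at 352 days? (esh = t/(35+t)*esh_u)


esh(352) = 352 / (35 + 352) * 700
= 352 / 387 * 700
= 636.7 microstrain

636.7


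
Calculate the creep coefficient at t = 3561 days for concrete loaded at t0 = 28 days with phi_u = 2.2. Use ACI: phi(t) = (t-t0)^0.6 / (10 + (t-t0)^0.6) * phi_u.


dt = 3561 - 28 = 3533
phi = 3533^0.6 / (10 + 3533^0.6) * 2.2
= 2.048

2.048


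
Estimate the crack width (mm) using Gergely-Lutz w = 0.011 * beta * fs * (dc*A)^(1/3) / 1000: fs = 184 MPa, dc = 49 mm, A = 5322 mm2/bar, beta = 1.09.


w = 0.011 * beta * fs * (dc * A)^(1/3) / 1000
= 0.011 * 1.09 * 184 * (49 * 5322)^(1/3) / 1000
= 0.141 mm

0.141


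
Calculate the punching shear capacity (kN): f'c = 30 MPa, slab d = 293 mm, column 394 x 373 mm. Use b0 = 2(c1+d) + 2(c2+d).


b0 = 2*(394 + 293) + 2*(373 + 293) = 2706 mm
Vc = 0.33 * sqrt(30) * 2706 * 293 / 1000
= 1433.08 kN

1433.08


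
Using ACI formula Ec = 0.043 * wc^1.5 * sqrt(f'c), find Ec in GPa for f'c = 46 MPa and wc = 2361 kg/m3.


Ec = 0.043 * 2361^1.5 * sqrt(46) / 1000
= 33.46 GPa

33.46


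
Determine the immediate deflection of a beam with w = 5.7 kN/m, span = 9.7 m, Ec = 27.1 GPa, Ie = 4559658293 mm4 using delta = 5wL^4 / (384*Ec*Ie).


Convert: L = 9.7 m = 9700 mm, Ec = 27.1 GPa = 27100 MPa
delta = 5 * 5.7 * 9700^4 / (384 * 27100 * 4559658293)
= 5.32 mm

5.32


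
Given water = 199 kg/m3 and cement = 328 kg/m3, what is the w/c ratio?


w/c = water / cement
w/c = 199 / 328 = 0.607

0.607


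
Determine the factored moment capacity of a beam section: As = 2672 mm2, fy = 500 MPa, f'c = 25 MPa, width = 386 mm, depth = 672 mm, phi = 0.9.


a = As * fy / (0.85 * f'c * b)
= 2672 * 500 / (0.85 * 25 * 386)
= 162.8772 mm
Mn = As * fy * (d - a/2) / 10^6
= 788.99 kN-m
phi*Mn = 0.9 * 788.99 = 710.09 kN-m

710.09


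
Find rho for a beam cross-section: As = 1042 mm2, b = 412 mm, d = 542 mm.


rho = As / (b * d)
= 1042 / (412 * 542)
= 0.0047

0.0047


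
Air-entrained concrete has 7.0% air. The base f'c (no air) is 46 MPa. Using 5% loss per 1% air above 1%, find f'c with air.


Strength loss = (7.0 - 1) * 5 = 30.0%
f'c = 46 * (1 - 30.0/100)
= 32.2 MPa

32.2


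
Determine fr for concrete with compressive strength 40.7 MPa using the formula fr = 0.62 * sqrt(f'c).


fr = 0.62 * sqrt(40.7)
= 3.955 MPa

3.955


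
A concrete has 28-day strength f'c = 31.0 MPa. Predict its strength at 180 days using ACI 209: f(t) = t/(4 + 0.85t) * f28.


f(180) = 180 / (4 + 0.85 * 180) * 31.0
= 180 / 157.0 * 31.0
= 35.54 MPa

35.54


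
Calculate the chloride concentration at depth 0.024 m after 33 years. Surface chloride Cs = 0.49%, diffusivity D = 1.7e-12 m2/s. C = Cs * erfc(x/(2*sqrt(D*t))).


t_seconds = 33 * 365.25 * 24 * 3600 = 1041400800.0 s
arg = 0.024 / (2 * sqrt(1.7e-12 * 1041400800.0))
= 0.2852
erfc(0.2852) = 0.6867
C = 0.49 * 0.6867 = 0.3365%

0.3365


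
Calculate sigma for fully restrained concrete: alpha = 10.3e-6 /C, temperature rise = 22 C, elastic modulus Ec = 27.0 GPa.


sigma = alpha * dT * Ec
= 10.3e-6 * 22 * 27.0 * 1000
= 6.118 MPa

6.118


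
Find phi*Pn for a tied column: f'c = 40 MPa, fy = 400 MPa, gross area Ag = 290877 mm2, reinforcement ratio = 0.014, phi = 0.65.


Ast = rho * Ag = 0.014 * 290877 = 4072.278 mm2
phi*Pn = 0.65 * 0.80 * (0.85 * 40 * (290877 - 4072.278) + 400 * 4072.278) / 1000
= 5917.74 kN

5917.74


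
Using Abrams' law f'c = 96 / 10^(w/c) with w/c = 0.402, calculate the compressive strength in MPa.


f'c = 96 / 10^0.402
= 96 / 2.523
= 38.04 MPa

38.04


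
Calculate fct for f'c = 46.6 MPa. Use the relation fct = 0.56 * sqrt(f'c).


fct = 0.56 * sqrt(46.6)
= 0.56 * 6.826
= 3.823 MPa

3.823


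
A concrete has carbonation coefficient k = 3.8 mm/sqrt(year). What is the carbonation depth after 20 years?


depth = k * sqrt(t)
= 3.8 * sqrt(20)
= 16.99 mm

16.99


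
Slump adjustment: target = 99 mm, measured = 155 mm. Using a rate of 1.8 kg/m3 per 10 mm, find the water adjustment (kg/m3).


Difference = 99 - 155 = -56 mm
Water adjustment = -56 * 1.8 / 10 = -10.1 kg/m3

-10.1


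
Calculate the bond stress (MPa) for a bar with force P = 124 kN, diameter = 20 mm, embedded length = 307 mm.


u = P / (pi * db * ld)
= 124 * 1000 / (pi * 20 * 307)
= 6.428 MPa

6.428


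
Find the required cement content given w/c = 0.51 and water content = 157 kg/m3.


Cement = water / (w/c)
= 157 / 0.51
= 307.8 kg/m3

307.8


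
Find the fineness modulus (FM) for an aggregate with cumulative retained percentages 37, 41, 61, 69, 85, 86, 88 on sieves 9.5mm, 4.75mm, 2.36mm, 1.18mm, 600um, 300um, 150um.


FM = sum(cumulative % retained) / 100
= 467 / 100
= 4.67

4.67


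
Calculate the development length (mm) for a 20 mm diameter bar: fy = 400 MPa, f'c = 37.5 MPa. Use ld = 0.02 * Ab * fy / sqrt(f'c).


Ab = pi * 20^2 / 4 = 314.159 mm2
ld = 0.02 * 314.159 * 400 / sqrt(37.5)
= 410.4 mm

410.4


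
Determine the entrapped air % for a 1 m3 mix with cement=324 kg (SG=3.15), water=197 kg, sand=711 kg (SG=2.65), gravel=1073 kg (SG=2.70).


Vol cement = 324 / (3.15 * 1000) = 0.102857 m3
Vol water = 197 / 1000 = 0.197 m3
Vol sand = 711 / (2.65 * 1000) = 0.268302 m3
Vol gravel = 1073 / (2.70 * 1000) = 0.397407 m3
Total solid + water volume = 0.965566 m3
Air = (1 - 0.965566) * 100 = 3.44%

3.44


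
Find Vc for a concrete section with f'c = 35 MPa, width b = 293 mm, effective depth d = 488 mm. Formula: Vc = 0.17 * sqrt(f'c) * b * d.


Vc = 0.17 * sqrt(35) * 293 * 488 / 1000
= 143.8 kN

143.8


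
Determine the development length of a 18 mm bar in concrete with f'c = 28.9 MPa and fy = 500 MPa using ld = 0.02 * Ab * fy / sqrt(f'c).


Ab = pi * 18^2 / 4 = 254.469 mm2
ld = 0.02 * 254.469 * 500 / sqrt(28.9)
= 473.4 mm

473.4


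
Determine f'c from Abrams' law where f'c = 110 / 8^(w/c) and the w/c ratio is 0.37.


f'c = 110 / 8^0.37
= 110 / 2.158
= 50.96 MPa

50.96


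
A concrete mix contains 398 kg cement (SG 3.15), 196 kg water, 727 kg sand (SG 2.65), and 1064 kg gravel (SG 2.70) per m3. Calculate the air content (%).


Vol cement = 398 / (3.15 * 1000) = 0.126349 m3
Vol water = 196 / 1000 = 0.196 m3
Vol sand = 727 / (2.65 * 1000) = 0.27434 m3
Vol gravel = 1064 / (2.70 * 1000) = 0.394074 m3
Total solid + water volume = 0.990763 m3
Air = (1 - 0.990763) * 100 = 0.92%

0.92


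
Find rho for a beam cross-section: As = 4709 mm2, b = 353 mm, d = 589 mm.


rho = As / (b * d)
= 4709 / (353 * 589)
= 0.0226

0.0226


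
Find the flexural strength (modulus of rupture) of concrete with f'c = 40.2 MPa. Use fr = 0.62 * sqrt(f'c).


fr = 0.62 * sqrt(40.2)
= 3.931 MPa

3.931


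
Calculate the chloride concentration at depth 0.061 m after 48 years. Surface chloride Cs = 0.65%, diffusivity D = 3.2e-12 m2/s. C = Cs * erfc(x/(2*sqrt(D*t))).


t_seconds = 48 * 365.25 * 24 * 3600 = 1514764800.0 s
arg = 0.061 / (2 * sqrt(3.2e-12 * 1514764800.0))
= 0.4381
erfc(0.4381) = 0.5356
C = 0.65 * 0.5356 = 0.3481%

0.3481


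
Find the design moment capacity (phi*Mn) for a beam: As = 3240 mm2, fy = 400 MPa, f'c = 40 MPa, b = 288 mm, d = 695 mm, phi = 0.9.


a = As * fy / (0.85 * f'c * b)
= 3240 * 400 / (0.85 * 40 * 288)
= 132.3529 mm
Mn = As * fy * (d - a/2) / 10^6
= 814.9553 kN-m
phi*Mn = 0.9 * 814.9553 = 733.46 kN-m

733.46


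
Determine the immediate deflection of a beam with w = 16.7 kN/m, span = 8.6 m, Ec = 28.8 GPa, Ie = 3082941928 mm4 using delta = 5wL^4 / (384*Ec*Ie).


Convert: L = 8.6 m = 8600 mm, Ec = 28.8 GPa = 28800 MPa
delta = 5 * 16.7 * 8600^4 / (384 * 28800 * 3082941928)
= 13.4 mm

13.4


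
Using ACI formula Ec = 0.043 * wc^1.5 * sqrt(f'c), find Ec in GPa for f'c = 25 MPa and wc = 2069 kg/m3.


Ec = 0.043 * 2069^1.5 * sqrt(25) / 1000
= 20.23 GPa

20.23


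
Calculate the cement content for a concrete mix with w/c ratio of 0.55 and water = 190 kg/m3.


Cement = water / (w/c)
= 190 / 0.55
= 345.5 kg/m3

345.5


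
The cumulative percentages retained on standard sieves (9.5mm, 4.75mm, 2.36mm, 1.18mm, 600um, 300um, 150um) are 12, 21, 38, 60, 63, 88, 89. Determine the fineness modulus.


FM = sum(cumulative % retained) / 100
= 371 / 100
= 3.71

3.71


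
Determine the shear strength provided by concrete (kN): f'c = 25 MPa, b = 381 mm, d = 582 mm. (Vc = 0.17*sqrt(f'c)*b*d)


Vc = 0.17 * sqrt(25) * 381 * 582 / 1000
= 188.48 kN

188.48


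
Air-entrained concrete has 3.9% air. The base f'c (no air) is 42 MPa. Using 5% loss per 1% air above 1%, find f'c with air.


Strength loss = (3.9 - 1) * 5 = 14.5%
f'c = 42 * (1 - 14.5/100)
= 35.91 MPa

35.91


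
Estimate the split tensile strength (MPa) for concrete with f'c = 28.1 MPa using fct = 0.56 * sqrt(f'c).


fct = 0.56 * sqrt(28.1)
= 0.56 * 5.301
= 2.969 MPa

2.969


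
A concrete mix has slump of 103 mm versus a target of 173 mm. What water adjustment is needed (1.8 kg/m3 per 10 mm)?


Difference = 173 - 103 = 70 mm
Water adjustment = 70 * 1.8 / 10 = 12.6 kg/m3

12.6


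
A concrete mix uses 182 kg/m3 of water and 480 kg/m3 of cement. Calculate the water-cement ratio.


w/c = water / cement
w/c = 182 / 480 = 0.379

0.379


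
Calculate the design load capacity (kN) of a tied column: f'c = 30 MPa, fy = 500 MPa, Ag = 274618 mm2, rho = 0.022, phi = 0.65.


Ast = rho * Ag = 0.022 * 274618 = 6041.596 mm2
phi*Pn = 0.65 * 0.80 * (0.85 * 30 * (274618 - 6041.596) + 500 * 6041.596) / 1000
= 5132.14 kN

5132.14


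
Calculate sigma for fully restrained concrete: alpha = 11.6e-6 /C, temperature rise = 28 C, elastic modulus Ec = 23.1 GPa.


sigma = alpha * dT * Ec
= 11.6e-6 * 28 * 23.1 * 1000
= 7.503 MPa

7.503


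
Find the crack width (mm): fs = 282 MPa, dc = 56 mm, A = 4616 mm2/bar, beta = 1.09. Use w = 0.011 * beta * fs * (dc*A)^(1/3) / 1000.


w = 0.011 * beta * fs * (dc * A)^(1/3) / 1000
= 0.011 * 1.09 * 282 * (56 * 4616)^(1/3) / 1000
= 0.215 mm

0.215


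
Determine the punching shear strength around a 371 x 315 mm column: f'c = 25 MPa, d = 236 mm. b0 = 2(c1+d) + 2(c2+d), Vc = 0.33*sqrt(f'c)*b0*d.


b0 = 2*(371 + 236) + 2*(315 + 236) = 2316 mm
Vc = 0.33 * sqrt(25) * 2316 * 236 / 1000
= 901.85 kN

901.85


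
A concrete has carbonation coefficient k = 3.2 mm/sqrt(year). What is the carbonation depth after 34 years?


depth = k * sqrt(t)
= 3.2 * sqrt(34)
= 18.66 mm

18.66
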